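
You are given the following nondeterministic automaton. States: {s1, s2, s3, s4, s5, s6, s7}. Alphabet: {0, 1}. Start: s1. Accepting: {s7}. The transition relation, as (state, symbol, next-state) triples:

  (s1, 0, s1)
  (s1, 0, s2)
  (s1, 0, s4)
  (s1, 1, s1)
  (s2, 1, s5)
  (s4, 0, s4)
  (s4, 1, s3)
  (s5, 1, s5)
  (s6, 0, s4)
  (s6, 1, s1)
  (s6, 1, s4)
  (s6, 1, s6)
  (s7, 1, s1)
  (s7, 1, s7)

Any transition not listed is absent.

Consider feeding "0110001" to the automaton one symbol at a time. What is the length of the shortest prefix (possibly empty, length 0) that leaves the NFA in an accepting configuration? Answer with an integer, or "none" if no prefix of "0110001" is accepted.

none

Start in {s1}.
Read '0': s1→{s1, s2, s4}; now {s1, s2, s4}.
Read '1': s1→{s1}, s2→{s5}, s4→{s3}; now {s1, s3, s5}.
Read '1': s1→{s1}, s3→∅, s5→{s5}; now {s1, s5}.
Read '0': s1→{s1, s2, s4}, s5→∅; now {s1, s2, s4}.
Read '0': s1→{s1, s2, s4}, s2→∅, s4→{s4}; now {s1, s2, s4}.
Read '0': s1→{s1, s2, s4}, s2→∅, s4→{s4}; now {s1, s2, s4}.
Read '1': s1→{s1}, s2→{s5}, s4→{s3}; now {s1, s3, s5}.
No reachable set along the way intersects F.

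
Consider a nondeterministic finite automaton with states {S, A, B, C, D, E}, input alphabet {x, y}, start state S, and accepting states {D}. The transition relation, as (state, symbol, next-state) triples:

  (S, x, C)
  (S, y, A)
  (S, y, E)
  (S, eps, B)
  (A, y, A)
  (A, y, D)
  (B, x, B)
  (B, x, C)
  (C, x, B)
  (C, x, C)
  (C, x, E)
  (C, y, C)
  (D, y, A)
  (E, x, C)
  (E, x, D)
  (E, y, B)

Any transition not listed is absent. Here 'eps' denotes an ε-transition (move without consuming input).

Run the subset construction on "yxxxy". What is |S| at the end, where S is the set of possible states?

Start: ε-closure({S}) = {S, B}.
Read 'y': {S, B} → {A, E}.
Read 'x': {A, E} → {C, D}.
Read 'x': {C, D} → {B, C, E}.
Read 'x': {B, C, E} → {B, C, D, E}.
Read 'y': {B, C, D, E} → {A, B, C}.
That set has 3 states.

3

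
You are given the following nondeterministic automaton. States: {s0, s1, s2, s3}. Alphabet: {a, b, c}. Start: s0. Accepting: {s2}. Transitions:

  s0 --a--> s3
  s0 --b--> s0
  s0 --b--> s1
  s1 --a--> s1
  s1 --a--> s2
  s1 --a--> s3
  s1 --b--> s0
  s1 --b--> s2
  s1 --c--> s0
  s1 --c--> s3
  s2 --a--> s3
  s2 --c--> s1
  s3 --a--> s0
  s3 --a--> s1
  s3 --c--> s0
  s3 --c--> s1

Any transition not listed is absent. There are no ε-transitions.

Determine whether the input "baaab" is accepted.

Start in {s0}.
Read 'b': s0→{s0, s1}; now {s0, s1}.
Read 'a': s0→{s3}, s1→{s1, s2, s3}; now {s1, s2, s3}.
Read 'a': s1→{s1, s2, s3}, s2→{s3}, s3→{s0, s1}; now {s0, s1, s2, s3}.
Read 'a': s0→{s3}, s1→{s1, s2, s3}, s2→{s3}, s3→{s0, s1}; now {s0, s1, s2, s3}.
Read 'b': s0→{s0, s1}, s1→{s0, s2}, s2→∅, s3→∅; now {s0, s1, s2}.
The final set {s0, s1, s2} contains the accepting state s2.

Yes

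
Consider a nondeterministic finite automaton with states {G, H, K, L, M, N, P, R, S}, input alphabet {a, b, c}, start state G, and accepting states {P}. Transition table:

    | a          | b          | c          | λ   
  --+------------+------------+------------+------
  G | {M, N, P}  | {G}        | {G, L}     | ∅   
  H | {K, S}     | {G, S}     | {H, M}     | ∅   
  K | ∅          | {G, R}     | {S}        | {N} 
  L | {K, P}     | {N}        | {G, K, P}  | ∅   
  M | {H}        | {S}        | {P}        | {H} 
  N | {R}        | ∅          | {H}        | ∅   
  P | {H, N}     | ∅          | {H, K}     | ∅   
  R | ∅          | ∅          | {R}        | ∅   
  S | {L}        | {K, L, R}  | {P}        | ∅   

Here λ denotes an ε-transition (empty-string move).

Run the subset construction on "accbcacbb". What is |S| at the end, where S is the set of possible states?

5

Start in {G}.
Read 'a': G→{M, N, P}; union {M, N, P}; ε-closure = {H, M, N, P}.
Read 'c': H→{H, M}, M→{P}, N→{H}, P→{H, K}; union {H, K, M, P}; ε-closure = {H, K, M, N, P}.
Read 'c': H→{H, M}, K→{S}, M→{P}, N→{H}, P→{H, K}; union {H, K, M, P, S}; ε-closure = {H, K, M, N, P, S}.
Read 'b': H→{G, S}, K→{G, R}, M→{S}, N→∅, P→∅, S→{K, L, R}; union {G, K, L, R, S}; ε-closure = {G, K, L, N, R, S}.
Read 'c': G→{G, L}, K→{S}, L→{G, K, P}, N→{H}, R→{R}, S→{P}; union {G, H, K, L, P, R, S}; ε-closure = {G, H, K, L, N, P, R, S}.
Read 'a': G→{M, N, P}, H→{K, S}, K→∅, L→{K, P}, N→{R}, P→{H, N}, R→∅, S→{L}; now {H, K, L, M, N, P, R, S}.
Read 'c': H→{H, M}, K→{S}, L→{G, K, P}, M→{P}, N→{H}, P→{H, K}, R→{R}, S→{P}; union {G, H, K, M, P, R, S}; ε-closure = {G, H, K, M, N, P, R, S}.
Read 'b': G→{G}, H→{G, S}, K→{G, R}, M→{S}, N→∅, P→∅, R→∅, S→{K, L, R}; union {G, K, L, R, S}; ε-closure = {G, K, L, N, R, S}.
Read 'b': G→{G}, K→{G, R}, L→{N}, N→∅, R→∅, S→{K, L, R}; now {G, K, L, N, R}.
That set has 5 states.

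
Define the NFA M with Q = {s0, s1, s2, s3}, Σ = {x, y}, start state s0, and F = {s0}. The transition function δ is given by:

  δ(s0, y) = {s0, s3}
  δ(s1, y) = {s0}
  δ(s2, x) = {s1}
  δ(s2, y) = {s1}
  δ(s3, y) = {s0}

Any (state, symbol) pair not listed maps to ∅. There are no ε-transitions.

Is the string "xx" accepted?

Start in {s0}.
Read 'x': s0→∅; now ∅.
The set is empty and remains empty for the remaining 1 symbol.
The final set ∅ contains no accepting state.

No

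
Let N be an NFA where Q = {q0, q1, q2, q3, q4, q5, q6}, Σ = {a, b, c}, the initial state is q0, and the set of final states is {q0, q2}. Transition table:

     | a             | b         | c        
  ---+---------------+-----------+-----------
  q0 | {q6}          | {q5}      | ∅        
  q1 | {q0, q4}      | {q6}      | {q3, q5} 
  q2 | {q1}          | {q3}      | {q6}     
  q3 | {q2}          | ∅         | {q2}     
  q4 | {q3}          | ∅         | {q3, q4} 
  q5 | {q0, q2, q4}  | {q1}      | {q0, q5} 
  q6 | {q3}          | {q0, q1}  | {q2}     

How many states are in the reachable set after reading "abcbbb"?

2

Start in {q0}.
Read 'a': q0→{q6}; now {q6}.
Read 'b': q6→{q0, q1}; now {q0, q1}.
Read 'c': q0→∅, q1→{q3, q5}; now {q3, q5}.
Read 'b': q3→∅, q5→{q1}; now {q1}.
Read 'b': q1→{q6}; now {q6}.
Read 'b': q6→{q0, q1}; now {q0, q1}.
That set has 2 states.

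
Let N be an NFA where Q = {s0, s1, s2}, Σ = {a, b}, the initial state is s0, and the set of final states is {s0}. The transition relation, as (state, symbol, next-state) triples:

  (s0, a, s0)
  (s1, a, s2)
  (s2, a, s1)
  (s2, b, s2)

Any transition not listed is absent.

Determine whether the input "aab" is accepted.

No

Start in {s0}.
Read 'a': {s0} → {s0}.
Read 'a': {s0} → {s0}.
Read 'b': {s0} → ∅.
The final set ∅ contains no accepting state.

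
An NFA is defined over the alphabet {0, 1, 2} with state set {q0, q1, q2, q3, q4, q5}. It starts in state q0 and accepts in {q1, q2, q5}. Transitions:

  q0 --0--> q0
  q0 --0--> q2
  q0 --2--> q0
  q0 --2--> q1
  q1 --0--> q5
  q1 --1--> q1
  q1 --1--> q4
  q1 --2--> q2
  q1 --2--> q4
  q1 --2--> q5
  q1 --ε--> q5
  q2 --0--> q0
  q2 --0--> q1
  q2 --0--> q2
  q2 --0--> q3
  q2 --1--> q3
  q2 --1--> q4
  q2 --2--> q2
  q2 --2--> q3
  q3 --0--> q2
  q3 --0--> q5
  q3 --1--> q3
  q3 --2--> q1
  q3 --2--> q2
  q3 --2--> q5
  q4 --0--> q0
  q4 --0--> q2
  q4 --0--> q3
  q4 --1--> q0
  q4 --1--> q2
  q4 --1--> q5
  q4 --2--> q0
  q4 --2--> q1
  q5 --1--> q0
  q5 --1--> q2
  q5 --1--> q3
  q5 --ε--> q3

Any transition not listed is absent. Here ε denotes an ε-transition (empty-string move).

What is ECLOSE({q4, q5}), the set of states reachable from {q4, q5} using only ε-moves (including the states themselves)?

{q3, q4, q5}

Begin with {q4, q5}.
ε-move q5 → q3; add q3.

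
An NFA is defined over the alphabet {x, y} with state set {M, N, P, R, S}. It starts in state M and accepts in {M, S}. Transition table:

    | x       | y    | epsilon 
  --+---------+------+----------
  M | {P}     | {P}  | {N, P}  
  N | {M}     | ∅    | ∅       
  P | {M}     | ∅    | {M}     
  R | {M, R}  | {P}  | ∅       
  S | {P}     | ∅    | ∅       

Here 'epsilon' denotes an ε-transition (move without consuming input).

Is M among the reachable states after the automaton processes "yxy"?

Yes

Start: ε-closure({M}) = {M, N, P}.
Read 'y': {M, N, P} → {M, N, P}.
Read 'x': {M, N, P} → {M, N, P}.
Read 'y': {M, N, P} → {M, N, P}.
State M is in {M, N, P}.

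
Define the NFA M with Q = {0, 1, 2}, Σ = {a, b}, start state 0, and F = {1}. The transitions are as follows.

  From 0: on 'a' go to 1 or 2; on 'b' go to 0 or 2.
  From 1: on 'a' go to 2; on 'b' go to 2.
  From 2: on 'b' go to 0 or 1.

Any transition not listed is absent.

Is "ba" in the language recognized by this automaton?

Yes

Start in {0}.
Read 'b': {0} → {0, 2}.
Read 'a': {0, 2} → {1, 2}.
The final set {1, 2} contains the accepting state 1.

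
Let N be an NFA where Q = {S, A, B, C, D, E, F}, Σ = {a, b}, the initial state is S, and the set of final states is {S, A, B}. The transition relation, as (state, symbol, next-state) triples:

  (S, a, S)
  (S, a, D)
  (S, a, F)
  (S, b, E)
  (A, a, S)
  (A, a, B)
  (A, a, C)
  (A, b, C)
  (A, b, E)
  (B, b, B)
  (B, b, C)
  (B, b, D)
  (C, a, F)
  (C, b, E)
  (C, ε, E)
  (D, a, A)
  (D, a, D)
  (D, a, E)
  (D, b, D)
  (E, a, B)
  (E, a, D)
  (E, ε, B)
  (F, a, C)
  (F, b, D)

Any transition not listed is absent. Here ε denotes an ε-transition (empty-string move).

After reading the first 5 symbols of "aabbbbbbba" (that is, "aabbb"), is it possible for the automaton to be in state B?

Yes

Start in {S}.
Read 'a': {S} → {S, D, F}.
Read 'a': {S, D, F} → {S, A, B, C, D, E, F}.
Read 'b': {S, A, B, C, D, E, F} → {B, C, D, E}.
Read 'b': {B, C, D, E} → {B, C, D, E}.
Read 'b': {B, C, D, E} → {B, C, D, E}.
State B is in {B, C, D, E}.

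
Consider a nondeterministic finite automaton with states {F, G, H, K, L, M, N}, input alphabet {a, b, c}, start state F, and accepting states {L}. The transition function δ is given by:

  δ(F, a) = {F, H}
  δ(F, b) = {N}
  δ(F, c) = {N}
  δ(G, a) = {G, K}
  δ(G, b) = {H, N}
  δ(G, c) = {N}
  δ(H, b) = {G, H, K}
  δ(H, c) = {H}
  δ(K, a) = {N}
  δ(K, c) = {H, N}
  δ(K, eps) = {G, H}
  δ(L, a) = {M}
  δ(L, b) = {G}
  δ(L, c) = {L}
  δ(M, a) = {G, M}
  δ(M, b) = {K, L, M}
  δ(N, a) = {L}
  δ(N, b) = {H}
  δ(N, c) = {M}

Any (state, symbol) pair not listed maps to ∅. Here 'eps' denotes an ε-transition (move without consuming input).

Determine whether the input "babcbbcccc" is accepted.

No

Start in {F}.
Read 'b': F→{N}; now {N}.
Read 'a': N→{L}; now {L}.
Read 'b': L→{G}; now {G}.
Read 'c': G→{N}; now {N}.
Read 'b': N→{H}; now {H}.
Read 'b': H→{G, H, K}; now {G, H, K}.
Read 'c': G→{N}, H→{H}, K→{H, N}; now {H, N}.
Read 'c': H→{H}, N→{M}; now {H, M}.
Read 'c': H→{H}, M→∅; now {H}.
Read 'c': H→{H}; now {H}.
The final set {H} contains no accepting state.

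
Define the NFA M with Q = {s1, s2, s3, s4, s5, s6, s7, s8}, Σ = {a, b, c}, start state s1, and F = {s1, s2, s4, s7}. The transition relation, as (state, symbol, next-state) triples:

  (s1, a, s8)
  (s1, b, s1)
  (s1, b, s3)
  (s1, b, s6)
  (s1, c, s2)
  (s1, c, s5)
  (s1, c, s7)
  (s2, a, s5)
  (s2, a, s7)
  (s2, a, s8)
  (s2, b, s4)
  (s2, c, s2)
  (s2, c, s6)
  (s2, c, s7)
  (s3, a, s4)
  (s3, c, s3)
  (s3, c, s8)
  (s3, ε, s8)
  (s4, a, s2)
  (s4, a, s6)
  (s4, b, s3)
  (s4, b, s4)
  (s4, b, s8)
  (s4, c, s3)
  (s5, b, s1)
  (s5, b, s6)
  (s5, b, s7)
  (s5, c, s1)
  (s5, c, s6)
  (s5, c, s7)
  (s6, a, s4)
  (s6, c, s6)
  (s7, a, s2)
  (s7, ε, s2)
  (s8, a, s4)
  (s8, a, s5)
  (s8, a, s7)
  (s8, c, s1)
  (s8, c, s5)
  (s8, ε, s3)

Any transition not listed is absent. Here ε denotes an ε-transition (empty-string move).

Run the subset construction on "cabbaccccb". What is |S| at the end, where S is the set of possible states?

7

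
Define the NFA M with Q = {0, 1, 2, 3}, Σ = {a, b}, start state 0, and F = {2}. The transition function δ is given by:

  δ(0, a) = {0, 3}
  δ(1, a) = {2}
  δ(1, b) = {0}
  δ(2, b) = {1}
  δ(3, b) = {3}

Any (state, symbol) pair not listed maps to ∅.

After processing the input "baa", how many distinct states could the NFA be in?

0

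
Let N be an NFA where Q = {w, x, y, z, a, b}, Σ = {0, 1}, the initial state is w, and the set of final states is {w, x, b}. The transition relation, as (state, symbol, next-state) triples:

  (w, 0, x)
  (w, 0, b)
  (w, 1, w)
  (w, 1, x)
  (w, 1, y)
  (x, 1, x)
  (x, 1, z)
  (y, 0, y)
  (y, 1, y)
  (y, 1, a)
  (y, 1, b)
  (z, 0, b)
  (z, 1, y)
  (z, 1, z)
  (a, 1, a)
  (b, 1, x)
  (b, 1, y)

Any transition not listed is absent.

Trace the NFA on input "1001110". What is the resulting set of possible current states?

Start in {w}.
Read '1': w→{w, x, y}; now {w, x, y}.
Read '0': w→{x, b}, x→∅, y→{y}; now {x, y, b}.
Read '0': x→∅, y→{y}, b→∅; now {y}.
Read '1': y→{y, a, b}; now {y, a, b}.
Read '1': y→{y, a, b}, a→{a}, b→{x, y}; now {x, y, a, b}.
Read '1': x→{x, z}, y→{y, a, b}, a→{a}, b→{x, y}; now {x, y, z, a, b}.
Read '0': x→∅, y→{y}, z→{b}, a→∅, b→∅; now {y, b}.

{y, b}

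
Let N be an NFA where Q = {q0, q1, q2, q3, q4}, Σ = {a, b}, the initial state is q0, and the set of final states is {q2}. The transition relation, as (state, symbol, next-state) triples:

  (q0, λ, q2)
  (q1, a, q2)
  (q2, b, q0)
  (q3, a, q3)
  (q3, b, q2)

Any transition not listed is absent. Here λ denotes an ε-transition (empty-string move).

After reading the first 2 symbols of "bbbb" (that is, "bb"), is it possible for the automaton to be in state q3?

No

Start: ε-closure({q0}) = {q0, q2}.
Read 'b': {q0, q2} → {q0, q2}.
Read 'b': {q0, q2} → {q0, q2}.
State q3 is not in {q0, q2}.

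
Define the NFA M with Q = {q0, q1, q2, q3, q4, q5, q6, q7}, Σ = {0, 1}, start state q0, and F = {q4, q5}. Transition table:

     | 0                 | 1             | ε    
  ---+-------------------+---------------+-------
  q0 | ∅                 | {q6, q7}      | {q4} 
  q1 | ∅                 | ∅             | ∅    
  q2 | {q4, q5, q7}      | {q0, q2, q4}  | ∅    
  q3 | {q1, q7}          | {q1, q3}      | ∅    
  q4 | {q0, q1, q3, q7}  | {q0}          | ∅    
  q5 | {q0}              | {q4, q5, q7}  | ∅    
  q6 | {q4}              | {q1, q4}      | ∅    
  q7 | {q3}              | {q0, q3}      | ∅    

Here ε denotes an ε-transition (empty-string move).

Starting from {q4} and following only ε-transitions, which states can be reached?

Begin with {q4}.
No ε-moves leave this set, so the closure equals the set itself.

{q4}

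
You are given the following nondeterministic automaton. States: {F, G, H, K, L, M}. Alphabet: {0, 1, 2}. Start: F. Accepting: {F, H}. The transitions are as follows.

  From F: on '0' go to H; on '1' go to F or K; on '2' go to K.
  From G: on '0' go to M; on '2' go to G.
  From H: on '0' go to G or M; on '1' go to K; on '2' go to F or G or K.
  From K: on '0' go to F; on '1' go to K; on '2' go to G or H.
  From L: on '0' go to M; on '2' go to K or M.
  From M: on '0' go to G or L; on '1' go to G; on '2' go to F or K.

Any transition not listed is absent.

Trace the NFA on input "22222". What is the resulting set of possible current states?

Start in {F}.
Read '2': {F} → {K}.
Read '2': {K} → {G, H}.
Read '2': {G, H} → {F, G, K}.
Read '2': {F, G, K} → {G, H, K}.
Read '2': {G, H, K} → {F, G, H, K}.

{F, G, H, K}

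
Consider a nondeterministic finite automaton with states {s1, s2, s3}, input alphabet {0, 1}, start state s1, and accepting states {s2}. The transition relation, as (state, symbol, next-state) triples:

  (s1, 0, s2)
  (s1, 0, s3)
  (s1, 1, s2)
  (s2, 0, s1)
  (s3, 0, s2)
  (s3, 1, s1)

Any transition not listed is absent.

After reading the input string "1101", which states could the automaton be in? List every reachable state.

∅

Start in {s1}.
Read '1': s1→{s2}; now {s2}.
Read '1': s2→∅; now ∅.
The set is empty and remains empty for the remaining 2 symbols.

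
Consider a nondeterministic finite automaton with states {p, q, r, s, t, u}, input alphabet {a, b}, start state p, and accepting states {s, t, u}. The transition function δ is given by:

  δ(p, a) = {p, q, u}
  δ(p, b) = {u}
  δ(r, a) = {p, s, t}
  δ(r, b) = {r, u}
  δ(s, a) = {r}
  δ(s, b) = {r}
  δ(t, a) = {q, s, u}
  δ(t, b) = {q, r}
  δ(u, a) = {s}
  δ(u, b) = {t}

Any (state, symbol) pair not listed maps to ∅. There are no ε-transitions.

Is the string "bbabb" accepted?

Yes

Start in {p}.
Read 'b': {p} → {u}.
Read 'b': {u} → {t}.
Read 'a': {t} → {q, s, u}.
Read 'b': {q, s, u} → {r, t}.
Read 'b': {r, t} → {q, r, u}.
The final set {q, r, u} contains the accepting state u.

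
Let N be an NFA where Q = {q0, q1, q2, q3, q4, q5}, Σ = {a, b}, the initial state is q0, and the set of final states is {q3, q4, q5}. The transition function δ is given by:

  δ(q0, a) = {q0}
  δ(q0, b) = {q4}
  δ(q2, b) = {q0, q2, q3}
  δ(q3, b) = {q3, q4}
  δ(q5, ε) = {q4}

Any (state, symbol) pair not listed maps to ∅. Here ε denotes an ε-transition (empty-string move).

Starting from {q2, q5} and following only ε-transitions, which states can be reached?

{q2, q4, q5}

Begin with {q2, q5}.
ε-move q5 → q4; add q4.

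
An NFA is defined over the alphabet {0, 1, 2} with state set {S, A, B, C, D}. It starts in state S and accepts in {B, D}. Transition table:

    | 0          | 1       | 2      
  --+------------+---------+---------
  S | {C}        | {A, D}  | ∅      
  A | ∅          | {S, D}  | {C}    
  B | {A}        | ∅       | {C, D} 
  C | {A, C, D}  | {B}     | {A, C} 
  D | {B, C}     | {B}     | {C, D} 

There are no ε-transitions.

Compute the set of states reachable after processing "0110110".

∅

Start in {S}.
Read '0': {S} → {C}.
Read '1': {C} → {B}.
Read '1': {B} → ∅.
The set is empty and remains empty for the remaining 4 symbols.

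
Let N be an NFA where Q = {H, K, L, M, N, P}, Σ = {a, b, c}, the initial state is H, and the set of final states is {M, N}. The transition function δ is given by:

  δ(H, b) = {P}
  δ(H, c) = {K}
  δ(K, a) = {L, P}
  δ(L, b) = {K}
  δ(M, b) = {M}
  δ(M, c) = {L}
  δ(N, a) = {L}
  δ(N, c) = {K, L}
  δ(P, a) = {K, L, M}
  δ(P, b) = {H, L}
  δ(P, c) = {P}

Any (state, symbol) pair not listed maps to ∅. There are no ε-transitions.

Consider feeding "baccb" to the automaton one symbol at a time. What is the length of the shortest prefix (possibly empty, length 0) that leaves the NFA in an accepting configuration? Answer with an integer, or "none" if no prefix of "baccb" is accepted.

2

Start in {H}.
Read 'b': H→{P}; now {P}.
Read 'a': P→{K, L, M}; now {K, L, M}.
None of the earlier sets intersect F, but {K, L, M} does.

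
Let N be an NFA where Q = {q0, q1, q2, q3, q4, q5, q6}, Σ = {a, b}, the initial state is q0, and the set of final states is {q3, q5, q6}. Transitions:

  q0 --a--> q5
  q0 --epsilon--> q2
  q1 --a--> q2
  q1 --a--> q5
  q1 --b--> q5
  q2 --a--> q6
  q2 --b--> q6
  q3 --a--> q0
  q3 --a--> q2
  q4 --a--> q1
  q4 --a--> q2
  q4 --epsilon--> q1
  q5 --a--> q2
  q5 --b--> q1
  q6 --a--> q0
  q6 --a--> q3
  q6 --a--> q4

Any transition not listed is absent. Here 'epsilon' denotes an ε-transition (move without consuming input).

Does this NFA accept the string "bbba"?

No

Start: ε-closure({q0}) = {q0, q2}.
Read 'b': q0→∅, q2→{q6}; now {q6}.
Read 'b': q6→∅; now ∅.
The set is empty and remains empty for the remaining 2 symbols.
The final set ∅ contains no accepting state.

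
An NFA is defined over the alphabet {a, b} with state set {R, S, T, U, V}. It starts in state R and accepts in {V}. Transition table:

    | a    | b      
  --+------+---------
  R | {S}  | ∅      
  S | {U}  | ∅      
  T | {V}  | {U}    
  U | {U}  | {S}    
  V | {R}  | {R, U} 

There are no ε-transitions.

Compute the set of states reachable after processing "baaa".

∅

Start in {R}.
Read 'b': {R} → ∅.
The set is empty and remains empty for the remaining 3 symbols.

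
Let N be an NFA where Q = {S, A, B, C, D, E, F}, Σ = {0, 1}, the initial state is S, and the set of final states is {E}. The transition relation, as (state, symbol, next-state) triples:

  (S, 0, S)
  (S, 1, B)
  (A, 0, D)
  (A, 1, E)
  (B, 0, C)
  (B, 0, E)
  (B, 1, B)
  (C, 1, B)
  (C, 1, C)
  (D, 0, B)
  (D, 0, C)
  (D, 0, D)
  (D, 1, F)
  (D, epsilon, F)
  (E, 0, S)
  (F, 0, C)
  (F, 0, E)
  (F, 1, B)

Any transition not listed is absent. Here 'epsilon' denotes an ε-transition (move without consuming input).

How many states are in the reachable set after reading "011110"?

2

Start in {S}.
Read '0': S→{S}; now {S}.
Read '1': S→{B}; now {B}.
Read '1': B→{B}; now {B}.
Read '1': B→{B}; now {B}.
Read '1': B→{B}; now {B}.
Read '0': B→{C, E}; now {C, E}.
That set has 2 states.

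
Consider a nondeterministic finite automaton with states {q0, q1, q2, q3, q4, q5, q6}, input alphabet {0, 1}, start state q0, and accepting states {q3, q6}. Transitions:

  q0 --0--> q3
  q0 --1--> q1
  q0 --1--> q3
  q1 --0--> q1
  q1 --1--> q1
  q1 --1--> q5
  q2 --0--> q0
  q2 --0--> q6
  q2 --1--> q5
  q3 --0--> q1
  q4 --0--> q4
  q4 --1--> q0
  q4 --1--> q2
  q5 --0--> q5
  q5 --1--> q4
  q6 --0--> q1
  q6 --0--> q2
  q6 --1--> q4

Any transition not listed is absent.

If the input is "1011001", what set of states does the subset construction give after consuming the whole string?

{q0, q1, q2, q4, q5}

Start in {q0}.
Read '1': q0→{q1, q3}; now {q1, q3}.
Read '0': q1→{q1}, q3→{q1}; now {q1}.
Read '1': q1→{q1, q5}; now {q1, q5}.
Read '1': q1→{q1, q5}, q5→{q4}; now {q1, q4, q5}.
Read '0': q1→{q1}, q4→{q4}, q5→{q5}; now {q1, q4, q5}.
Read '0': q1→{q1}, q4→{q4}, q5→{q5}; now {q1, q4, q5}.
Read '1': q1→{q1, q5}, q4→{q0, q2}, q5→{q4}; now {q0, q1, q2, q4, q5}.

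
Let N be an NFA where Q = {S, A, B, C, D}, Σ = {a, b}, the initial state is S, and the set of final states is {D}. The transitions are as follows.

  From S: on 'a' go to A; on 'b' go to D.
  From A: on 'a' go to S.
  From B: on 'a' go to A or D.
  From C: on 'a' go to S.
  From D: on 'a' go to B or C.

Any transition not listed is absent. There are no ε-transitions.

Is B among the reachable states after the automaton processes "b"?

No

Start in {S}.
Read 'b': S→{D}; now {D}.
State B is not in {D}.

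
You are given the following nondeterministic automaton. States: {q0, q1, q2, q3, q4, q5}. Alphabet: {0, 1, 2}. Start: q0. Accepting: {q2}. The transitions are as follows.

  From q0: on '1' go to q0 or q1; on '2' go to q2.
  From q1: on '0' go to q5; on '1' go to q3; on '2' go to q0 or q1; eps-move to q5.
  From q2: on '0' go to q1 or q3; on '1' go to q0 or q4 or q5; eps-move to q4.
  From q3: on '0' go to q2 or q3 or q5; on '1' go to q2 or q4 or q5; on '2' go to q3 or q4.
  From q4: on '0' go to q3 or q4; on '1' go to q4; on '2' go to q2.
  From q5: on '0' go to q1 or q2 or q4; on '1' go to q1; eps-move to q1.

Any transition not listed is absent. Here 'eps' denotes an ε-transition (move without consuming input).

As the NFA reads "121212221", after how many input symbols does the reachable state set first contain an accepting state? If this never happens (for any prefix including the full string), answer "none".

Start in {q0}.
Read '1': q0→{q0, q1}; union {q0, q1}; ε-closure = {q0, q1, q5}.
Read '2': q0→{q2}, q1→{q0, q1}, q5→∅; union {q0, q1, q2}; ε-closure = {q0, q1, q2, q4, q5}.
None of the earlier sets intersect F, but {q0, q1, q2, q4, q5} does.

2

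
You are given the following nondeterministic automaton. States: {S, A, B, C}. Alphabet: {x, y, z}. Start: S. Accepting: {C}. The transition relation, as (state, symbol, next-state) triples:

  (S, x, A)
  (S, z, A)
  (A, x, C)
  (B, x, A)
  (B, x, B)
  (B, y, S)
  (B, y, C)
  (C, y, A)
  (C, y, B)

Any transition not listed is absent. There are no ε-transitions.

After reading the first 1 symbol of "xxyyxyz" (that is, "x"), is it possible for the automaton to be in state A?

Start in {S}.
Read 'x': {S} → {A}.
State A is in {A}.

Yes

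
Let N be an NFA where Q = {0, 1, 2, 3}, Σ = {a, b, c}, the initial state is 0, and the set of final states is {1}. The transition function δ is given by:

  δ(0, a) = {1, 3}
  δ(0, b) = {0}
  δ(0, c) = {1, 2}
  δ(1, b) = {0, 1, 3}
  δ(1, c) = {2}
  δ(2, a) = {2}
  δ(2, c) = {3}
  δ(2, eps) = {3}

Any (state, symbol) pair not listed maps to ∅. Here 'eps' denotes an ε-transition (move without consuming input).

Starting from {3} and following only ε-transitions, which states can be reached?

{3}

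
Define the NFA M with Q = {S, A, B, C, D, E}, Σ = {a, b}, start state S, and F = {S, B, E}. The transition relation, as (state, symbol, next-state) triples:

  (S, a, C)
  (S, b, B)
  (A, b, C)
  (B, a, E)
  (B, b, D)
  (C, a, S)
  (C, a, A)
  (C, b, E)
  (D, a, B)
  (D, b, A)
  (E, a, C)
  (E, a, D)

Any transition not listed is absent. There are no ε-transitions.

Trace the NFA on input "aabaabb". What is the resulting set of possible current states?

{C}

Start in {S}.
Read 'a': {S} → {C}.
Read 'a': {C} → {S, A}.
Read 'b': {S, A} → {B, C}.
Read 'a': {B, C} → {S, A, E}.
Read 'a': {S, A, E} → {C, D}.
Read 'b': {C, D} → {A, E}.
Read 'b': {A, E} → {C}.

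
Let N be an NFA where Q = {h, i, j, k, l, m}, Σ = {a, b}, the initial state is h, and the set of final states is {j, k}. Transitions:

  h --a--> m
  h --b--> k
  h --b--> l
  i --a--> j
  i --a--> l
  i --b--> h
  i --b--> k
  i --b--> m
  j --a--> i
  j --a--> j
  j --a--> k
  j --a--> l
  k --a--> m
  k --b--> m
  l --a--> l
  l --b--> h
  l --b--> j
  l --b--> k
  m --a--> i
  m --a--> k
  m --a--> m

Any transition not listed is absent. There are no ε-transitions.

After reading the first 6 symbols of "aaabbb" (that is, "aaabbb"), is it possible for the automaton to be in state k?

Start in {h}.
Read 'a': {h} → {m}.
Read 'a': {m} → {i, k, m}.
Read 'a': {i, k, m} → {i, j, k, l, m}.
Read 'b': {i, j, k, l, m} → {h, j, k, m}.
Read 'b': {h, j, k, m} → {k, l, m}.
Read 'b': {k, l, m} → {h, j, k, m}.
State k is in {h, j, k, m}.

Yes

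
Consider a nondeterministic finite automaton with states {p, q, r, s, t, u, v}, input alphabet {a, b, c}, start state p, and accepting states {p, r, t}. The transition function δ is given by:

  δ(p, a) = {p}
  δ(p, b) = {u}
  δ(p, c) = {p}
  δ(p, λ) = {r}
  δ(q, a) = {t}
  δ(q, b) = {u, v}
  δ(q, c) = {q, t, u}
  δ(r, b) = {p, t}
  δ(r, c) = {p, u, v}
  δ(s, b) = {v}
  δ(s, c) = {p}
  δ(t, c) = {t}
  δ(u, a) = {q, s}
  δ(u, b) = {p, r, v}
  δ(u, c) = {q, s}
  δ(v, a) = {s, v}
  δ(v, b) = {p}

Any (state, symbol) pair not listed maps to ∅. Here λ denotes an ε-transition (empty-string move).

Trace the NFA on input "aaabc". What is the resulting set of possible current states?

Start: ε-closure({p}) = {p, r}.
Read 'a': p→{p}, r→∅; union {p}; ε-closure = {p, r}.
Read 'a': p→{p}, r→∅; union {p}; ε-closure = {p, r}.
Read 'a': p→{p}, r→∅; union {p}; ε-closure = {p, r}.
Read 'b': p→{u}, r→{p, t}; union {p, t, u}; ε-closure = {p, r, t, u}.
Read 'c': p→{p}, r→{p, u, v}, t→{t}, u→{q, s}; union {p, q, s, t, u, v}; ε-closure = {p, q, r, s, t, u, v}.

{p, q, r, s, t, u, v}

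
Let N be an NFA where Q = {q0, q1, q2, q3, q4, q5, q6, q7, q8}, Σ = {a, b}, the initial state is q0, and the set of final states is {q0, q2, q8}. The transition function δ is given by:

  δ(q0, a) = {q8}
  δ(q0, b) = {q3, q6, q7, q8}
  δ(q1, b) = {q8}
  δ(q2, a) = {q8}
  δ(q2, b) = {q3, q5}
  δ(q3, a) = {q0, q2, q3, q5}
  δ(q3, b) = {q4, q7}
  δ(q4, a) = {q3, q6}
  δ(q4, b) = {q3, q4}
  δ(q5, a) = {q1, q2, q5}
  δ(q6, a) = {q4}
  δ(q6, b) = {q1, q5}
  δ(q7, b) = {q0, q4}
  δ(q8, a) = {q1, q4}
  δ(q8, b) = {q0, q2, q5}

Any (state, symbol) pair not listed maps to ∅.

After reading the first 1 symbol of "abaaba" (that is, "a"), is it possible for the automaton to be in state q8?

Yes

Start in {q0}.
Read 'a': q0→{q8}; now {q8}.
State q8 is in {q8}.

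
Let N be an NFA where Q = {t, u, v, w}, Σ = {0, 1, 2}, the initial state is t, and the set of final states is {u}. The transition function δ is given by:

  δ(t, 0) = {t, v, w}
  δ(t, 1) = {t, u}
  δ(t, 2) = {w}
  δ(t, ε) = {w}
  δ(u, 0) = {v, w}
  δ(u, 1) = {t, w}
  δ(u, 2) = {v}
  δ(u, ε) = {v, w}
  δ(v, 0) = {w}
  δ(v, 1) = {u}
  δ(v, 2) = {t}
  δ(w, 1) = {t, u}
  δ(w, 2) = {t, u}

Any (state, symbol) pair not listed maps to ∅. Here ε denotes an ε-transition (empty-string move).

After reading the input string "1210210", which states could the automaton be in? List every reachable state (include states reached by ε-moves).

{t, v, w}

Start: ε-closure({t}) = {t, w}.
Read '1': {t, w} → {t, u, v, w}.
Read '2': {t, u, v, w} → {t, u, v, w}.
Read '1': {t, u, v, w} → {t, u, v, w}.
Read '0': {t, u, v, w} → {t, v, w}.
Read '2': {t, v, w} → {t, u, v, w}.
Read '1': {t, u, v, w} → {t, u, v, w}.
Read '0': {t, u, v, w} → {t, v, w}.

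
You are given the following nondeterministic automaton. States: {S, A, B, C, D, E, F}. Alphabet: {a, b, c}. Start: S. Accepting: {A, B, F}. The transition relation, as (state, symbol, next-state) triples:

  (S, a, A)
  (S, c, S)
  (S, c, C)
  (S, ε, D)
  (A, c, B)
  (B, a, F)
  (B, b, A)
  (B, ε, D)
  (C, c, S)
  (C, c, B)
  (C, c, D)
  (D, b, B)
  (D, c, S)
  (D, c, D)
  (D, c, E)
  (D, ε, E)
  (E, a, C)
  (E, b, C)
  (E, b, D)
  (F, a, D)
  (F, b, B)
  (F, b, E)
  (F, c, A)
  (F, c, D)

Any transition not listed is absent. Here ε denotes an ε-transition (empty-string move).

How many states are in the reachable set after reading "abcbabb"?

0

Start: ε-closure({S}) = {S, D, E}.
Read 'a': S→{A}, D→∅, E→{C}; now {A, C}.
Read 'b': A→∅, C→∅; now ∅.
The set is empty and remains empty for the remaining 5 symbols.
That set has 0 states.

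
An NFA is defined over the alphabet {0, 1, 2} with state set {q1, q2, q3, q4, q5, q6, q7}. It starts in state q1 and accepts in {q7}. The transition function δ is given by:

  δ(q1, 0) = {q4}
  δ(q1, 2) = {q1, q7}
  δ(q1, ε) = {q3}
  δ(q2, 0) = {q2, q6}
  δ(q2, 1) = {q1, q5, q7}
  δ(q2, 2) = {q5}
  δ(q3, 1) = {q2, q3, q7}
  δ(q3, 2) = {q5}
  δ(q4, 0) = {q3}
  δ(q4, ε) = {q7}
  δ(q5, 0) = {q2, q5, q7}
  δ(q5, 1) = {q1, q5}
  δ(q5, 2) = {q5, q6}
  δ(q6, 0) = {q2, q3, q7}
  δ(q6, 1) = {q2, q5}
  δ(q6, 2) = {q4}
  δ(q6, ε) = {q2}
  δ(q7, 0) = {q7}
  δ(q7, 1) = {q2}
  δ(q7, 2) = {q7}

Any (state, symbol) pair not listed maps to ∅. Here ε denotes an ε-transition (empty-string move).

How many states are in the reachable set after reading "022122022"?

Start: ε-closure({q1}) = {q1, q3}.
Read '0': q1→{q4}, q3→∅; union {q4}; ε-closure = {q4, q7}.
Read '2': q4→∅, q7→{q7}; now {q7}.
Read '2': q7→{q7}; now {q7}.
Read '1': q7→{q2}; now {q2}.
Read '2': q2→{q5}; now {q5}.
Read '2': q5→{q5, q6}; union {q5, q6}; ε-closure = {q2, q5, q6}.
Read '0': q2→{q2, q6}, q5→{q2, q5, q7}, q6→{q2, q3, q7}; now {q2, q3, q5, q6, q7}.
Read '2': q2→{q5}, q3→{q5}, q5→{q5, q6}, q6→{q4}, q7→{q7}; union {q4, q5, q6, q7}; ε-closure = {q2, q4, q5, q6, q7}.
Read '2': q2→{q5}, q4→∅, q5→{q5, q6}, q6→{q4}, q7→{q7}; union {q4, q5, q6, q7}; ε-closure = {q2, q4, q5, q6, q7}.
That set has 5 states.

5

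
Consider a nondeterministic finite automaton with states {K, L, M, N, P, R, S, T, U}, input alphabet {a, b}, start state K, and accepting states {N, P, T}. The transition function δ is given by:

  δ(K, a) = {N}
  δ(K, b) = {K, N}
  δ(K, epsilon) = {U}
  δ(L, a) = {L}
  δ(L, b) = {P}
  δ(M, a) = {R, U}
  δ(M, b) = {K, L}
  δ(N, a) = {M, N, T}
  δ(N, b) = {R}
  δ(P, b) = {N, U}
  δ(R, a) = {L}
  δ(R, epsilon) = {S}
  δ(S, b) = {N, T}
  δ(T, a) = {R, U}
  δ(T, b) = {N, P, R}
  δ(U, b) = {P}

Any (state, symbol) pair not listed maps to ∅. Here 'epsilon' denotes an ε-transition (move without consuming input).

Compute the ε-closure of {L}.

Begin with {L}.
No ε-moves leave this set, so the closure equals the set itself.

{L}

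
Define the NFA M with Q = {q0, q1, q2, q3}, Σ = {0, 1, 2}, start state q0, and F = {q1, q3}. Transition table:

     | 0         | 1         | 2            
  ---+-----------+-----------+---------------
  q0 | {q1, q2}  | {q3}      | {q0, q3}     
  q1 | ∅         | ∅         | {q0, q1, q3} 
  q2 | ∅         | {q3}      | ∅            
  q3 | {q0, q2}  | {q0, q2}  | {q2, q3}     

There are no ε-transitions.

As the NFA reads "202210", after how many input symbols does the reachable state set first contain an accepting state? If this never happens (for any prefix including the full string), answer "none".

1

Start in {q0}.
Read '2': q0→{q0, q3}; now {q0, q3}.
None of the earlier sets intersect F, but {q0, q3} does.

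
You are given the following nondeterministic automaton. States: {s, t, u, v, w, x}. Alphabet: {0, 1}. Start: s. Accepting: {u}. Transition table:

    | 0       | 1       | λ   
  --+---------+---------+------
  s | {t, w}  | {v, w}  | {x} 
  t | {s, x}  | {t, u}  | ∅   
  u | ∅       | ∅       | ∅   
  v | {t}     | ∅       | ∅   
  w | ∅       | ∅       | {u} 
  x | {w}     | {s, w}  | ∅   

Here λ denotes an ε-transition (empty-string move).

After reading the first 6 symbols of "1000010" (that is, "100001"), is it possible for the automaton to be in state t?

No

Start: ε-closure({s}) = {s, x}.
Read '1': s→{v, w}, x→{s, w}; union {s, v, w}; ε-closure = {s, u, v, w, x}.
Read '0': s→{t, w}, u→∅, v→{t}, w→∅, x→{w}; union {t, w}; ε-closure = {t, u, w}.
Read '0': t→{s, x}, u→∅, w→∅; now {s, x}.
Read '0': s→{t, w}, x→{w}; union {t, w}; ε-closure = {t, u, w}.
Read '0': t→{s, x}, u→∅, w→∅; now {s, x}.
Read '1': s→{v, w}, x→{s, w}; union {s, v, w}; ε-closure = {s, u, v, w, x}.
State t is not in {s, u, v, w, x}.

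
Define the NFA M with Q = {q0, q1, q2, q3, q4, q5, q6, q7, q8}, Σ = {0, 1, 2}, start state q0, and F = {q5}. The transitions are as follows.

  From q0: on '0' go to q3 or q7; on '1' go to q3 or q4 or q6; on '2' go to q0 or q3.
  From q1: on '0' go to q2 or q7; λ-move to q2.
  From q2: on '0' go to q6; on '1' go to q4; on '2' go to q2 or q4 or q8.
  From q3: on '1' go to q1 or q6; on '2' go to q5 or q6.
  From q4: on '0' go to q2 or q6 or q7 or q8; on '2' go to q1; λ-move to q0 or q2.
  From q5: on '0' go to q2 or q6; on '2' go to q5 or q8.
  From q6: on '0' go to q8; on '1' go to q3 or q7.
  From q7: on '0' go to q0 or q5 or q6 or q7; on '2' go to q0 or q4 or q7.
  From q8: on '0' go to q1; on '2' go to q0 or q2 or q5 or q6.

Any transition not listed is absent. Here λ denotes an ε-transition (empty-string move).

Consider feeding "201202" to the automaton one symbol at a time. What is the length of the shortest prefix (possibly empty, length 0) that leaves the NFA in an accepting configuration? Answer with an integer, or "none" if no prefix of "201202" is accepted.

Start in {q0}.
Read '2': q0→{q0, q3}; now {q0, q3}.
Read '0': q0→{q3, q7}, q3→∅; now {q3, q7}.
Read '1': q3→{q1, q6}, q7→∅; union {q1, q6}; ε-closure = {q1, q2, q6}.
Read '2': q1→∅, q2→{q2, q4, q8}, q6→∅; union {q2, q4, q8}; ε-closure = {q0, q2, q4, q8}.
Read '0': q0→{q3, q7}, q2→{q6}, q4→{q2, q6, q7, q8}, q8→{q1}; now {q1, q2, q3, q6, q7, q8}.
Read '2': q1→∅, q2→{q2, q4, q8}, q3→{q5, q6}, q6→∅, q7→{q0, q4, q7}, q8→{q0, q2, q5, q6}; now {q0, q2, q4, q5, q6, q7, q8}.
None of the earlier sets intersect F, but {q0, q2, q4, q5, q6, q7, q8} does.

6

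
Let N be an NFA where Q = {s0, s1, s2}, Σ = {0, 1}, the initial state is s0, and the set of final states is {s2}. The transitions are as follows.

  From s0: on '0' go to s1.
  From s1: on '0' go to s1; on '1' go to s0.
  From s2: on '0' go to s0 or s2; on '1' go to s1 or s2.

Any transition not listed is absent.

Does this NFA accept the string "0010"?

No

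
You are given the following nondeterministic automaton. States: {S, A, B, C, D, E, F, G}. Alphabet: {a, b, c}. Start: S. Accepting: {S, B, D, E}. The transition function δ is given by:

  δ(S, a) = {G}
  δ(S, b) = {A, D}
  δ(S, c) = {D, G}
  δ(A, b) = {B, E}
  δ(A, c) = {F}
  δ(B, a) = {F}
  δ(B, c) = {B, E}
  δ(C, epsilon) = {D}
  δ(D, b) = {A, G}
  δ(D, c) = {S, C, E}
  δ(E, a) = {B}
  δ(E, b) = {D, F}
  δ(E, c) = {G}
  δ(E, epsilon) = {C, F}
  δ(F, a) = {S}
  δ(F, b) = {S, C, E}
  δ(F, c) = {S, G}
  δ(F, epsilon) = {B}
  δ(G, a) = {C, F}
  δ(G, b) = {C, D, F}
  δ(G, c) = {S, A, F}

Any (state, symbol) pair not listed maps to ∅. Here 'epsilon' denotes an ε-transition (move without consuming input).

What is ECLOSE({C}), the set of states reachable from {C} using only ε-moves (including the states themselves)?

{C, D}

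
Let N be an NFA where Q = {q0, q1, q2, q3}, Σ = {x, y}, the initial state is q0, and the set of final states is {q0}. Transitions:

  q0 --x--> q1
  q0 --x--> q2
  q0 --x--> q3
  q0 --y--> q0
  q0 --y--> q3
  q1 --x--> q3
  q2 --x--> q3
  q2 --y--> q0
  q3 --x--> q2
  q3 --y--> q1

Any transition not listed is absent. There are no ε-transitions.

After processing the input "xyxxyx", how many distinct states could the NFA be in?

Start in {q0}.
Read 'x': {q0} → {q1, q2, q3}.
Read 'y': {q1, q2, q3} → {q0, q1}.
Read 'x': {q0, q1} → {q1, q2, q3}.
Read 'x': {q1, q2, q3} → {q2, q3}.
Read 'y': {q2, q3} → {q0, q1}.
Read 'x': {q0, q1} → {q1, q2, q3}.
That set has 3 states.

3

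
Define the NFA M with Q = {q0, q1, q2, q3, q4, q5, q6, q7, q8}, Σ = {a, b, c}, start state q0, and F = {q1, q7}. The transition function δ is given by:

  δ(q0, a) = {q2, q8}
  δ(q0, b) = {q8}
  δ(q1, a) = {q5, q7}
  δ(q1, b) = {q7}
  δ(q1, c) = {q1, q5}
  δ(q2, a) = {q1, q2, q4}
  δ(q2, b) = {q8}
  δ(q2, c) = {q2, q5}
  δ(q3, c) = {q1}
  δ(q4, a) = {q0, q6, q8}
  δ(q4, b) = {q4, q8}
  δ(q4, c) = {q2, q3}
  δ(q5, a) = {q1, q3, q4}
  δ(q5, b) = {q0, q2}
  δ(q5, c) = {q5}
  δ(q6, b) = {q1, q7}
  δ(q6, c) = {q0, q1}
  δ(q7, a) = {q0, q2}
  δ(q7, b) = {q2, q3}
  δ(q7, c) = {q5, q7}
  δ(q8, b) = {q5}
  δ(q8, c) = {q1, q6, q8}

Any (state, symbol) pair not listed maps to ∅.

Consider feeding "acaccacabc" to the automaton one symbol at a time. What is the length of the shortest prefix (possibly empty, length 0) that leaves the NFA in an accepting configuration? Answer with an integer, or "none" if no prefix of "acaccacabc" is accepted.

Start in {q0}.
Read 'a': {q0} → {q2, q8}.
Read 'c': {q2, q8} → {q1, q2, q5, q6, q8}.
None of the earlier sets intersect F, but {q1, q2, q5, q6, q8} does.

2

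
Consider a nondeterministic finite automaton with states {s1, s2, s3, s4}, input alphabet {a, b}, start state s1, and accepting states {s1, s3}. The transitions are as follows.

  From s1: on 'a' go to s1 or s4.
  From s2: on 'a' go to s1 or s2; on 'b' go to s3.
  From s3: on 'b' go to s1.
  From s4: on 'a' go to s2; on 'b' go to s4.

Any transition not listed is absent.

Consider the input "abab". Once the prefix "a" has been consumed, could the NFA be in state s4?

Yes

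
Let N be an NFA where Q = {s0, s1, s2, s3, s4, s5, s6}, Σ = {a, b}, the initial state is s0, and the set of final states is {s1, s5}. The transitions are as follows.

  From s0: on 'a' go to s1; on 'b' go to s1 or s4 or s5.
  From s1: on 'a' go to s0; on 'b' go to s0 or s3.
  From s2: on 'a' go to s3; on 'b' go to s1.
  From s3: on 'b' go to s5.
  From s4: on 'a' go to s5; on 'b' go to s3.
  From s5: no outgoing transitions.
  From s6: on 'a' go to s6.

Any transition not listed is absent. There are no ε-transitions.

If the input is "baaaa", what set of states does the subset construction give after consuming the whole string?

Start in {s0}.
Read 'b': {s0} → {s1, s4, s5}.
Read 'a': {s1, s4, s5} → {s0, s5}.
Read 'a': {s0, s5} → {s1}.
Read 'a': {s1} → {s0}.
Read 'a': {s0} → {s1}.

{s1}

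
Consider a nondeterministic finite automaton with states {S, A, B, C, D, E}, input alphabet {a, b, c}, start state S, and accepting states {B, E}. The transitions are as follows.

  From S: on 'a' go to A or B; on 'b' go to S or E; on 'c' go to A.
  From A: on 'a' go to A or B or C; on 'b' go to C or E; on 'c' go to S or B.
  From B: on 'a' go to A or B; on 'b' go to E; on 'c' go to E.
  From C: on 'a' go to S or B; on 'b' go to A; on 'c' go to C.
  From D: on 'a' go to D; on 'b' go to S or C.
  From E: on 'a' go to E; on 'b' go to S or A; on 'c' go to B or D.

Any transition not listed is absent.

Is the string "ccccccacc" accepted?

Start in {S}.
Read 'c': S→{A}; now {A}.
Read 'c': A→{S, B}; now {S, B}.
Read 'c': S→{A}, B→{E}; now {A, E}.
Read 'c': A→{S, B}, E→{B, D}; now {S, B, D}.
Read 'c': S→{A}, B→{E}, D→∅; now {A, E}.
Read 'c': A→{S, B}, E→{B, D}; now {S, B, D}.
Read 'a': S→{A, B}, B→{A, B}, D→{D}; now {A, B, D}.
Read 'c': A→{S, B}, B→{E}, D→∅; now {S, B, E}.
Read 'c': S→{A}, B→{E}, E→{B, D}; now {A, B, D, E}.
The final set {A, B, D, E} contains the accepting states B, E.

Yes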